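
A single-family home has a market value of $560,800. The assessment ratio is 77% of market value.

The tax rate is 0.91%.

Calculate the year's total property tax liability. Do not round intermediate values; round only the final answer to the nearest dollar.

Assessed value = $560,800 × 0.77 = $431,816
Tax = $431,816 × 0.0091 = $3,929.5256

$3,930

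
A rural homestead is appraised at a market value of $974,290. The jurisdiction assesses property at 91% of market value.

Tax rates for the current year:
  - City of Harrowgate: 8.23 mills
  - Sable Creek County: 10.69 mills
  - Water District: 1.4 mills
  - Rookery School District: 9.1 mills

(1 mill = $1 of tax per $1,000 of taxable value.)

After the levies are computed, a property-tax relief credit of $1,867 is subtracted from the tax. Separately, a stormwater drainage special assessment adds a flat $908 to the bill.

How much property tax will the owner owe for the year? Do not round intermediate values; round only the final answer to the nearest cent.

$25,124.89

Assessed value = $974,290 × 0.91 = $886,603.9
City of Harrowgate: $886,603.9 × 0.00823 = $7,296.750097
Sable Creek County: $886,603.9 × 0.01069 = $9,477.795691
Water District: $886,603.9 × 0.0014 = $1,241.24546
Rookery School District: $886,603.9 × 0.0091 = $8,068.09549
Levies subtotal = $26,083.886738
After credit = $26,083.886738 − $1,867 = $24,216.886738
Total = $24,216.886738 + $908 = $25,124.886738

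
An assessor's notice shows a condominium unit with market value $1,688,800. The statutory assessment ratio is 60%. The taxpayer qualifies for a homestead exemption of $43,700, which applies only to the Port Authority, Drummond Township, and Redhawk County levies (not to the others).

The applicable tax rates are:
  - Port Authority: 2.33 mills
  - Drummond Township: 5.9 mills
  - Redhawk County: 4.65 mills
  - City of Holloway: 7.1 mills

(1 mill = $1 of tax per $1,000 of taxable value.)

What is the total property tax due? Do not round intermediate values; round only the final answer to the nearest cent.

Assessed value = $1,688,800 × 0.6 = $1,013,280
Port Authority: ($1,013,280 − $43,700) × 0.00233 = $969,580 × 0.00233 = $2,259.1214
Drummond Township: ($1,013,280 − $43,700) × 0.0059 = $969,580 × 0.0059 = $5,720.522
Redhawk County: ($1,013,280 − $43,700) × 0.00465 = $969,580 × 0.00465 = $4,508.547
City of Holloway: $1,013,280 × 0.0071 = $7,194.288
Total = $19,682.4784

$19,682.48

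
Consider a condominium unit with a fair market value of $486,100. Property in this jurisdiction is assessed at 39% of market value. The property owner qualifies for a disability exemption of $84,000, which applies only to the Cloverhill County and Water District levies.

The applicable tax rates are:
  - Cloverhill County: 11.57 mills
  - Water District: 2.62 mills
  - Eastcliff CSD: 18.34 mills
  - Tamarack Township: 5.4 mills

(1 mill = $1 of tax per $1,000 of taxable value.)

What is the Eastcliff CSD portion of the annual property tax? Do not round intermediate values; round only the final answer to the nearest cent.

$3,476.88

Assessed value = $486,100 × 0.39 = $189,579
Eastcliff CSD taxable value = $189,579 (exemption does not apply)
Eastcliff CSD levy = $189,579 × 0.01834 = $3,476.87886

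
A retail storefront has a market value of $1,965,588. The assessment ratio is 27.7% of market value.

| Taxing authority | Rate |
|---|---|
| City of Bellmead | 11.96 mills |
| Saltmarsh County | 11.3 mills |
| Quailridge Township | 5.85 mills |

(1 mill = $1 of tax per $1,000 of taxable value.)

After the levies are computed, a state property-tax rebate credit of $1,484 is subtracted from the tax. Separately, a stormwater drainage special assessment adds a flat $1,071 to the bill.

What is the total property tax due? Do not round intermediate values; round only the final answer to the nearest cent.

$15,436.46

Assessed value = $1,965,588 × 0.277 = $544,467.876
City of Bellmead: $544,467.876 × 0.01196 = $6,511.83579696
Saltmarsh County: $544,467.876 × 0.0113 = $6,152.4869988
Quailridge Township: $544,467.876 × 0.00585 = $3,185.1370746
Levies subtotal = $15,849.45987036
After credit = $15,849.45987036 − $1,484 = $14,365.45987036
Total = $14,365.45987036 + $1,071 = $15,436.45987036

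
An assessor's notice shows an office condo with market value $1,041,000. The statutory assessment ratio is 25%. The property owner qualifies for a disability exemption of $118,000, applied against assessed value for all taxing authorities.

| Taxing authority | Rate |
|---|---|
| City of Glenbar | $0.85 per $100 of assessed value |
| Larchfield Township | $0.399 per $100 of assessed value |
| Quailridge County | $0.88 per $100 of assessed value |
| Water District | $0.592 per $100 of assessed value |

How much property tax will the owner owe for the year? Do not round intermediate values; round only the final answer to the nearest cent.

$3,870.62

Assessed value = $1,041,000 × 0.25 = $260,250
Taxable value = $260,250 − $118,000 = $142,250
City of Glenbar: $142,250 × 0.0085 = $1,209.125
Larchfield Township: $142,250 × 0.00399 = $567.5775
Quailridge County: $142,250 × 0.0088 = $1,251.8
Water District: $142,250 × 0.00592 = $842.12
Total = $1,209.125 + $567.5775 + $1,251.8 + $842.12 = $3,870.6225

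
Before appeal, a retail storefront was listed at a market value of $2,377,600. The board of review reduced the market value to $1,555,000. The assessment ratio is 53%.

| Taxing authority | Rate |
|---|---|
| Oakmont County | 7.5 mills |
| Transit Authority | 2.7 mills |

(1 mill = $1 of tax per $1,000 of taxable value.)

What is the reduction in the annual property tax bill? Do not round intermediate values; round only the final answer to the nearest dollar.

Old assessed value = $2,377,600 × 0.53 = $1,260,128
New assessed value = $1,555,000 × 0.53 = $824,150
Combined rate = 0.0075 + 0.0027 = 0.0102
Old tax = $1,260,128 × 0.0102 = $12,853.3056
New tax = $824,150 × 0.0102 = $8,406.33
Reduction = $12,853.3056 − $8,406.33 = $4,446.9756

$4,447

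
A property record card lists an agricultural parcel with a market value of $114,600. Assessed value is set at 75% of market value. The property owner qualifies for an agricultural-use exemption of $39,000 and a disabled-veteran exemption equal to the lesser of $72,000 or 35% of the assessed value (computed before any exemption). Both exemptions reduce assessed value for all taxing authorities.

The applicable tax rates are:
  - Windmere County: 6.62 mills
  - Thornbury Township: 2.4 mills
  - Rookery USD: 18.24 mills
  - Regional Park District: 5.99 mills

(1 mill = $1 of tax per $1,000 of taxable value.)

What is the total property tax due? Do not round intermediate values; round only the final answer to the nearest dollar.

$561

Assessed value = $114,600 × 0.75 = $85,950
Disabled-veteran exemption = min($72,000, 35% × $85,950) = min($72,000, $30,082.5) = $30,082.5 (percentage binds)
Taxable value = $85,950 − $39,000 − $30,082.5 = $16,867.5
Windmere County: $16,867.5 × 0.00662 = $111.66285
Thornbury Township: $16,867.5 × 0.0024 = $40.482
Rookery USD: $16,867.5 × 0.01824 = $307.6632
Regional Park District: $16,867.5 × 0.00599 = $101.036325
Total = $560.844375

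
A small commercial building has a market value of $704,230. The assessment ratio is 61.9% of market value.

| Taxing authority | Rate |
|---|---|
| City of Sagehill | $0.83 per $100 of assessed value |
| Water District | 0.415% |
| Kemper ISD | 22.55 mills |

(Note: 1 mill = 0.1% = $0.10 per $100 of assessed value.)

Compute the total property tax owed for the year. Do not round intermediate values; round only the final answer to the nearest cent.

Assessed value = $704,230 × 0.619 = $435,918.37
City of Sagehill: $435,918.37 × 0.0083 = $3,618.122471
Water District: $435,918.37 × 0.00415 = $1,809.0612355
Kemper ISD: $435,918.37 × 0.02255 = $9,829.9592435
Total = $15,257.14295

$15,257.14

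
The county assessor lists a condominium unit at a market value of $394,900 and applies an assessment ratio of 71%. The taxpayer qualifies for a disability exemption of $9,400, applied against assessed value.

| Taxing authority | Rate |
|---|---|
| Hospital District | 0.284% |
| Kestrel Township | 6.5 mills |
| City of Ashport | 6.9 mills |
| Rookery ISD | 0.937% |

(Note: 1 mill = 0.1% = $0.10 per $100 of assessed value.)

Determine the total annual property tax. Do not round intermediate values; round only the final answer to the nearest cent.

Assessed value = $394,900 × 0.71 = $280,379
Taxable value = $280,379 − $9,400 = $270,979
Hospital District: $270,979 × 0.00284 = $769.58036
Kestrel Township: $270,979 × 0.0065 = $1,761.3635
City of Ashport: $270,979 × 0.0069 = $1,869.7551
Rookery ISD: $270,979 × 0.00937 = $2,539.07323
Total = $6,939.77219

$6,939.77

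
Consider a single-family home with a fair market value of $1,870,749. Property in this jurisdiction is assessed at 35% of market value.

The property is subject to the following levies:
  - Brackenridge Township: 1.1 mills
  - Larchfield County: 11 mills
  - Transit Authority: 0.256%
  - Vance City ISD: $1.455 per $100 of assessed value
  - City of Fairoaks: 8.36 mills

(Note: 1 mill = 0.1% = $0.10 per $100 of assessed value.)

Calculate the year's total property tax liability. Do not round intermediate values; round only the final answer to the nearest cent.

$24,599.41

Assessed value = $1,870,749 × 0.35 = $654,762.15
Brackenridge Township: $654,762.15 × 0.0011 = $720.238365
Larchfield County: $654,762.15 × 0.011 = $7,202.38365
Transit Authority: $654,762.15 × 0.00256 = $1,676.191104
Vance City ISD: $654,762.15 × 0.01455 = $9,526.7892825
City of Fairoaks: $654,762.15 × 0.00836 = $5,473.811574
Total = $24,599.4139755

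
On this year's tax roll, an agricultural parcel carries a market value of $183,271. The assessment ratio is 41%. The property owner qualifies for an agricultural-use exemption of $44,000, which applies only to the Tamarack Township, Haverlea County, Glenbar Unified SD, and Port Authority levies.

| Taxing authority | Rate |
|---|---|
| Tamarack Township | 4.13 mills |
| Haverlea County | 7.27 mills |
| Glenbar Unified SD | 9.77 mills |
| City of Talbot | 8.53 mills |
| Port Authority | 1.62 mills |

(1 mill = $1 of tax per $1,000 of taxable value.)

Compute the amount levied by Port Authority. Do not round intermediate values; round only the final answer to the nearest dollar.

Assessed value = $183,271 × 0.41 = $75,141.11
Port Authority taxable value = $75,141.11 − $44,000 = $31,141.11
Port Authority levy = $31,141.11 × 0.00162 = $50.4485982

$50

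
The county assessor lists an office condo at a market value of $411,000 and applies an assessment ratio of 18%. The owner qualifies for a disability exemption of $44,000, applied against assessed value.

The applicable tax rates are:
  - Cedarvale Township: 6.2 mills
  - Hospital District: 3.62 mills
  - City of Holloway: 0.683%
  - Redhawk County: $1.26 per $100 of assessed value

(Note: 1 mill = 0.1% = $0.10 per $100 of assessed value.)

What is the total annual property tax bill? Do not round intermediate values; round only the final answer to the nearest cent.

Assessed value = $411,000 × 0.18 = $73,980
Taxable value = $73,980 − $44,000 = $29,980
Cedarvale Township: $29,980 × 0.0062 = $185.876
Hospital District: $29,980 × 0.00362 = $108.5276
City of Holloway: $29,980 × 0.00683 = $204.7634
Redhawk County: $29,980 × 0.0126 = $377.748
Total = $876.915

$876.92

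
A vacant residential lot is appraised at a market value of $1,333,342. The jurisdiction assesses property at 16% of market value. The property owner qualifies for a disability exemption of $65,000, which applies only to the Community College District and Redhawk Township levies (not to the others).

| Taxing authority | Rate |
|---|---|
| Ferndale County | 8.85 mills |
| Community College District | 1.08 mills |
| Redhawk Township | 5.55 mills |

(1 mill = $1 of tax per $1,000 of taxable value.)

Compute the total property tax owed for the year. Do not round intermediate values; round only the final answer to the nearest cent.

Assessed value = $1,333,342 × 0.16 = $213,334.72
Ferndale County: $213,334.72 × 0.00885 = $1,888.012272
Community College District: ($213,334.72 − $65,000) × 0.00108 = $148,334.72 × 0.00108 = $160.2014976
Redhawk Township: ($213,334.72 − $65,000) × 0.00555 = $148,334.72 × 0.00555 = $823.257696
Total = $2,871.4714656

$2,871.47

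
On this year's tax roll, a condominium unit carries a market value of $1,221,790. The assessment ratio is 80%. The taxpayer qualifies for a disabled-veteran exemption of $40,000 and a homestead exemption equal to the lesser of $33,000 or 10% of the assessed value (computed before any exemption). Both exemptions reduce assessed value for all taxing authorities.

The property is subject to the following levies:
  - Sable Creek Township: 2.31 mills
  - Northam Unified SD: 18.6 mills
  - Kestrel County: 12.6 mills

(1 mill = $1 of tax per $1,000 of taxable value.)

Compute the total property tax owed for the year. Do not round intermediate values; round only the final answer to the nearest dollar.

$30,308

Assessed value = $1,221,790 × 0.8 = $977,432
Homestead exemption = min($33,000, 10% × $977,432) = min($33,000, $97,743.2) = $33,000 (dollar cap binds)
Taxable value = $977,432 − $40,000 − $33,000 = $904,432
Sable Creek Township: $904,432 × 0.00231 = $2,089.23792
Northam Unified SD: $904,432 × 0.0186 = $16,822.4352
Kestrel County: $904,432 × 0.0126 = $11,395.8432
Total = $30,307.51632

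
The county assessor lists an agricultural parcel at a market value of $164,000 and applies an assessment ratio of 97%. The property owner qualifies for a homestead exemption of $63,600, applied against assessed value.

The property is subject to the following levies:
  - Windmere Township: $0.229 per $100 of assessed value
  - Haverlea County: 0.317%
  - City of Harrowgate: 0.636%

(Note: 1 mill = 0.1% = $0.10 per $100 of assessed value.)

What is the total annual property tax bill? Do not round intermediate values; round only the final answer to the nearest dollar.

Assessed value = $164,000 × 0.97 = $159,080
Taxable value = $159,080 − $63,600 = $95,480
Windmere Township: $95,480 × 0.00229 = $218.6492
Haverlea County: $95,480 × 0.00317 = $302.6716
City of Harrowgate: $95,480 × 0.00636 = $607.2528
Total = $1,128.5736

$1,129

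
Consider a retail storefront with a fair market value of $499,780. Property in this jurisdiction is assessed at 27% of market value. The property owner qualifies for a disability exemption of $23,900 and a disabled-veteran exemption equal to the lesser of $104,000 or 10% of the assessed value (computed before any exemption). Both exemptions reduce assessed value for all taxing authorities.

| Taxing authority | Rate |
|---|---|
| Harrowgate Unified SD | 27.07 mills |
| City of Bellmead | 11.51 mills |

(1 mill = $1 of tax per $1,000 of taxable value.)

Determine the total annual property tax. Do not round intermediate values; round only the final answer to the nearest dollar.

Assessed value = $499,780 × 0.27 = $134,940.6
Disabled-veteran exemption = min($104,000, 10% × $134,940.6) = min($104,000, $13,494.06) = $13,494.06 (percentage binds)
Taxable value = $134,940.6 − $23,900 − $13,494.06 = $97,546.54
Harrowgate Unified SD: $97,546.54 × 0.02707 = $2,640.5848378
City of Bellmead: $97,546.54 × 0.01151 = $1,122.7606754
Total = $3,763.3455132

$3,763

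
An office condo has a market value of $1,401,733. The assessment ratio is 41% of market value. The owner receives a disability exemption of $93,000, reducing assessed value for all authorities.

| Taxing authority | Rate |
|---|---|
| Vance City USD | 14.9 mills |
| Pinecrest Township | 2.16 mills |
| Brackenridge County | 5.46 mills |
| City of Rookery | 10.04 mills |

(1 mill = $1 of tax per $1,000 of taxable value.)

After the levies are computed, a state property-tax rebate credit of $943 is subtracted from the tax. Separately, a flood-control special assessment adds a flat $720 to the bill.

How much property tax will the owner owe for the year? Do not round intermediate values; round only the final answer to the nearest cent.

$15,461.49

Assessed value = $1,401,733 × 0.41 = $574,710.53
Taxable value = $574,710.53 − $93,000 = $481,710.53
Vance City USD: $481,710.53 × 0.0149 = $7,177.486897
Pinecrest Township: $481,710.53 × 0.00216 = $1,040.4947448
Brackenridge County: $481,710.53 × 0.00546 = $2,630.1394938
City of Rookery: $481,710.53 × 0.01004 = $4,836.3737212
Levies subtotal = $15,684.4948568
After credit = $15,684.4948568 − $943 = $14,741.4948568
Total = $14,741.4948568 + $720 = $15,461.4948568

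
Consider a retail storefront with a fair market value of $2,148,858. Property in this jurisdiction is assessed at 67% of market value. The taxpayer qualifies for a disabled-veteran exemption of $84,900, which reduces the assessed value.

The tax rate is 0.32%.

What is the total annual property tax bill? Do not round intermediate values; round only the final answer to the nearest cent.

Assessed value = $2,148,858 × 0.67 = $1,439,734.86
Taxable value = $1,439,734.86 − $84,900 = $1,354,834.86
Tax = $1,354,834.86 × 0.0032 = $4,335.471552

$4,335.47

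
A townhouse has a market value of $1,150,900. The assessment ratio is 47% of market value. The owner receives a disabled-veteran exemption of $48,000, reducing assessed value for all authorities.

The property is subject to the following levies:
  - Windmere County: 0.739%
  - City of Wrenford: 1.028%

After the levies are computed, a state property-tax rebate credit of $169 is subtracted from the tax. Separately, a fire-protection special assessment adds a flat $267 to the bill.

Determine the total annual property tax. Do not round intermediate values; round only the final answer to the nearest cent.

$8,807.95

Assessed value = $1,150,900 × 0.47 = $540,923
Taxable value = $540,923 − $48,000 = $492,923
Windmere County: $492,923 × 0.00739 = $3,642.70097
City of Wrenford: $492,923 × 0.01028 = $5,067.24844
Levies subtotal = $8,709.94941
After credit = $8,709.94941 − $169 = $8,540.94941
Total = $8,540.94941 + $267 = $8,807.94941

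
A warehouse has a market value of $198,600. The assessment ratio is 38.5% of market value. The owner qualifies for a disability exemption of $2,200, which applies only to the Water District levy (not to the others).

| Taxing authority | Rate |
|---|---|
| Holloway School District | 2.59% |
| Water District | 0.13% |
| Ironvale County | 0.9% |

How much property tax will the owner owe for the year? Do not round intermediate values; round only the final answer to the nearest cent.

Assessed value = $198,600 × 0.385 = $76,461
Holloway School District: $76,461 × 0.0259 = $1,980.3399
Water District: ($76,461 − $2,200) × 0.0013 = $74,261 × 0.0013 = $96.5393
Ironvale County: $76,461 × 0.009 = $688.149
Total = $2,765.0282

$2,765.03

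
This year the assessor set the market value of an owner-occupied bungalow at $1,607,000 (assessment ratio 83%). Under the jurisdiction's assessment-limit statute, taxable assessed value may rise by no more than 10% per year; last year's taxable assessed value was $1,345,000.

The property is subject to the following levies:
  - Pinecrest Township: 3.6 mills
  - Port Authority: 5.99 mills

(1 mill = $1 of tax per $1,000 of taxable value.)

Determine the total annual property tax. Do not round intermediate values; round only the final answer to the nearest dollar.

$12,791

Uncapped assessed value = $1,607,000 × 0.83 = $1,333,810
Cap limit = $1,345,000 × 1.1 = $1,479,500
Taxable assessed value = min($1,333,810, $1,479,500) = $1,333,810 (cap does not bind)
Pinecrest Township: $1,333,810 × 0.0036 = $4,801.716
Port Authority: $1,333,810 × 0.00599 = $7,989.5219
Total = $12,791.2379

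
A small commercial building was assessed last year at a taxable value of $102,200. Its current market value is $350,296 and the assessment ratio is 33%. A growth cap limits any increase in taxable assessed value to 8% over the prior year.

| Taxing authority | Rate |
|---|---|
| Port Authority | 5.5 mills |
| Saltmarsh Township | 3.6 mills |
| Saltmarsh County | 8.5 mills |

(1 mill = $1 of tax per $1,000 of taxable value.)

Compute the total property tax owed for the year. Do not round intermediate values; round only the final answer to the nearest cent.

Uncapped assessed value = $350,296 × 0.33 = $115,597.68
Cap limit = $102,200 × 1.08 = $110,376
Taxable assessed value = min($115,597.68, $110,376) = $110,376 (cap binds)
Port Authority: $110,376 × 0.0055 = $607.068
Saltmarsh Township: $110,376 × 0.0036 = $397.3536
Saltmarsh County: $110,376 × 0.0085 = $938.196
Total = $1,942.6176

$1,942.62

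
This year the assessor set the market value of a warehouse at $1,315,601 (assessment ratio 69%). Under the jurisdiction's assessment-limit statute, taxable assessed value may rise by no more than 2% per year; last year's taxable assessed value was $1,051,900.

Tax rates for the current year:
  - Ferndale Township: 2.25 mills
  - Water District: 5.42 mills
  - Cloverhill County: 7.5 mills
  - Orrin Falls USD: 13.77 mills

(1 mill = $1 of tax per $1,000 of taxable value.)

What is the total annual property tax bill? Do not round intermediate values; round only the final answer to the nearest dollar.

Uncapped assessed value = $1,315,601 × 0.69 = $907,764.69
Cap limit = $1,051,900 × 1.02 = $1,072,938
Taxable assessed value = min($907,764.69, $1,072,938) = $907,764.69 (cap does not bind)
Ferndale Township: $907,764.69 × 0.00225 = $2,042.4705525
Water District: $907,764.69 × 0.00542 = $4,920.0846198
Cloverhill County: $907,764.69 × 0.0075 = $6,808.235175
Orrin Falls USD: $907,764.69 × 0.01377 = $12,499.9197813
Total = $26,270.7101286

$26,271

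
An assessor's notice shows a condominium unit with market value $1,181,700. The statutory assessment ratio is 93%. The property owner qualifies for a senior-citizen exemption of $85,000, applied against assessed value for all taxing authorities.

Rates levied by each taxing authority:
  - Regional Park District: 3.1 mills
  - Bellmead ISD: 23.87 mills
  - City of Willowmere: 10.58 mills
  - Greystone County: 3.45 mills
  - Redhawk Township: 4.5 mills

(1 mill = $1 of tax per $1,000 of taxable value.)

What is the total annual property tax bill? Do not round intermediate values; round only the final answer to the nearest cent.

Assessed value = $1,181,700 × 0.93 = $1,098,981
Taxable value = $1,098,981 − $85,000 = $1,013,981
Regional Park District: $1,013,981 × 0.0031 = $3,143.3411
Bellmead ISD: $1,013,981 × 0.02387 = $24,203.72647
City of Willowmere: $1,013,981 × 0.01058 = $10,727.91898
Greystone County: $1,013,981 × 0.00345 = $3,498.23445
Redhawk Township: $1,013,981 × 0.0045 = $4,562.9145
Total = $3,143.3411 + $24,203.72647 + $10,727.91898 + $3,498.23445 + $4,562.9145 = $46,136.1355

$46,136.14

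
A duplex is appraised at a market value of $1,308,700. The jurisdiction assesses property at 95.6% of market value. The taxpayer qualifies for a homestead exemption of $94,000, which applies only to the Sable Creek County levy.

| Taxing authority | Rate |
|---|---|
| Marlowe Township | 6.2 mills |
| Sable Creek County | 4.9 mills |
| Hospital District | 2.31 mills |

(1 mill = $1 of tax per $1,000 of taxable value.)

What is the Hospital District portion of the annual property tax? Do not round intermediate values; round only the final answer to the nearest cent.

$2,890.08

Assessed value = $1,308,700 × 0.956 = $1,251,117.2
Hospital District taxable value = $1,251,117.2 (exemption does not apply)
Hospital District levy = $1,251,117.2 × 0.00231 = $2,890.080732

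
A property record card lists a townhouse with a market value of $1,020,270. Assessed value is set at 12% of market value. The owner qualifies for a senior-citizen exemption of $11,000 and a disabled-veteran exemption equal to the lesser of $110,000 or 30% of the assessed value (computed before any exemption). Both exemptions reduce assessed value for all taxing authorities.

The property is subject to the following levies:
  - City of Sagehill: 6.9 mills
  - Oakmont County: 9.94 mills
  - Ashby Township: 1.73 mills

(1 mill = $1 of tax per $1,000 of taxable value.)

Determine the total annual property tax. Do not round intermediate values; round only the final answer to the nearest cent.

$1,387.23

Assessed value = $1,020,270 × 0.12 = $122,432.4
Disabled-veteran exemption = min($110,000, 30% × $122,432.4) = min($110,000, $36,729.72) = $36,729.72 (percentage binds)
Taxable value = $122,432.4 − $11,000 − $36,729.72 = $74,702.68
City of Sagehill: $74,702.68 × 0.0069 = $515.448492
Oakmont County: $74,702.68 × 0.00994 = $742.5446392
Ashby Township: $74,702.68 × 0.00173 = $129.2356364
Total = $1,387.2287676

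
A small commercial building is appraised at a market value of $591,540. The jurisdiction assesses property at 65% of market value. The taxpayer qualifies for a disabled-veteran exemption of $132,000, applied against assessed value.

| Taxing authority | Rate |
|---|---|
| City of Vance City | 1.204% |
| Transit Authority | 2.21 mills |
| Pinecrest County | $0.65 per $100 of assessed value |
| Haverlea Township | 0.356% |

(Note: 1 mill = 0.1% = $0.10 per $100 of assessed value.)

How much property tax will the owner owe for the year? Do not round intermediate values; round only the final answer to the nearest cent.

$6,138.30

Assessed value = $591,540 × 0.65 = $384,501
Taxable value = $384,501 − $132,000 = $252,501
City of Vance City: $252,501 × 0.01204 = $3,040.11204
Transit Authority: $252,501 × 0.00221 = $558.02721
Pinecrest County: $252,501 × 0.0065 = $1,641.2565
Haverlea Township: $252,501 × 0.00356 = $898.90356
Total = $6,138.29931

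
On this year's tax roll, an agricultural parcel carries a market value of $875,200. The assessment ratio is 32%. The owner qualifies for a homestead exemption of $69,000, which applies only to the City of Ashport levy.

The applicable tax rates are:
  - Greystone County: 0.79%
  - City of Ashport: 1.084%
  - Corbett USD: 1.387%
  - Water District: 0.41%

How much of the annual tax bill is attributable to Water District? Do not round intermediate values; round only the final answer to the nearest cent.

Assessed value = $875,200 × 0.32 = $280,064
Water District taxable value = $280,064 (exemption does not apply)
Water District levy = $280,064 × 0.0041 = $1,148.2624

$1,148.26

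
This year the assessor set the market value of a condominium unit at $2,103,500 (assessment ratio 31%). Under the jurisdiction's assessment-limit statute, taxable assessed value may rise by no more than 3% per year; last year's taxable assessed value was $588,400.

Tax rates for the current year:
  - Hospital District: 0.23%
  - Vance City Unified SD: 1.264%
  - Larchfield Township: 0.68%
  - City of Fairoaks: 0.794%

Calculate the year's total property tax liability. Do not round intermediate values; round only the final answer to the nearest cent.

Uncapped assessed value = $2,103,500 × 0.31 = $652,085
Cap limit = $588,400 × 1.03 = $606,052
Taxable assessed value = min($652,085, $606,052) = $606,052 (cap binds)
Hospital District: $606,052 × 0.0023 = $1,393.9196
Vance City Unified SD: $606,052 × 0.01264 = $7,660.49728
Larchfield Township: $606,052 × 0.0068 = $4,121.1536
City of Fairoaks: $606,052 × 0.00794 = $4,812.05288
Total = $17,987.62336

$17,987.62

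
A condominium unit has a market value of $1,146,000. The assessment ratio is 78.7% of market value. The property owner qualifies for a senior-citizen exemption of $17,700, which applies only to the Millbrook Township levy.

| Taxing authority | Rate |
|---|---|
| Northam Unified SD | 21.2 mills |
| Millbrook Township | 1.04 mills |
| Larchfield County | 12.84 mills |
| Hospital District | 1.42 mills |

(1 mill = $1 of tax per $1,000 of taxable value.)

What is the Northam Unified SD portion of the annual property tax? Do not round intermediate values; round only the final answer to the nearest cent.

Assessed value = $1,146,000 × 0.787 = $901,902
Northam Unified SD taxable value = $901,902 (exemption does not apply)
Northam Unified SD levy = $901,902 × 0.0212 = $19,120.3224

$19,120.32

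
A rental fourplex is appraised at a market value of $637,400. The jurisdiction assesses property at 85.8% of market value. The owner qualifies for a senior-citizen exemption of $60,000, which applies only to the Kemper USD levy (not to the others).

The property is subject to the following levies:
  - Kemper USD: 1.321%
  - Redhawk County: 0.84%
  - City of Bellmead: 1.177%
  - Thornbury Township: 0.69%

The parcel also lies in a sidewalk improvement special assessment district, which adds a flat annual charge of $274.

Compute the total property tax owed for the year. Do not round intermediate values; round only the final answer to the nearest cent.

$21,510.10

Assessed value = $637,400 × 0.858 = $546,889.2
Kemper USD: ($546,889.2 − $60,000) × 0.01321 = $486,889.2 × 0.01321 = $6,431.806332
Redhawk County: $546,889.2 × 0.0084 = $4,593.86928
City of Bellmead: $546,889.2 × 0.01177 = $6,436.885884
Thornbury Township: $546,889.2 × 0.0069 = $3,773.53548
Levies subtotal = $21,236.096976
Total = $21,236.096976 + $274 = $21,510.096976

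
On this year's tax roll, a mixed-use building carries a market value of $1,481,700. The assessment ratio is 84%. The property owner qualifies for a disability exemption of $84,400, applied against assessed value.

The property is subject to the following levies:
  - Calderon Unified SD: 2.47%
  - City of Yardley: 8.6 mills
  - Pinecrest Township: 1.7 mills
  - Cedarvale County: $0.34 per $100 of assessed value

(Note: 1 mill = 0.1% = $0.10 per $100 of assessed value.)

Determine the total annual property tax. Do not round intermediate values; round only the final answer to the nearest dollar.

Assessed value = $1,481,700 × 0.84 = $1,244,628
Taxable value = $1,244,628 − $84,400 = $1,160,228
Calderon Unified SD: $1,160,228 × 0.0247 = $28,657.6316
City of Yardley: $1,160,228 × 0.0086 = $9,977.9608
Pinecrest Township: $1,160,228 × 0.0017 = $1,972.3876
Cedarvale County: $1,160,228 × 0.0034 = $3,944.7752
Total = $44,552.7552

$44,553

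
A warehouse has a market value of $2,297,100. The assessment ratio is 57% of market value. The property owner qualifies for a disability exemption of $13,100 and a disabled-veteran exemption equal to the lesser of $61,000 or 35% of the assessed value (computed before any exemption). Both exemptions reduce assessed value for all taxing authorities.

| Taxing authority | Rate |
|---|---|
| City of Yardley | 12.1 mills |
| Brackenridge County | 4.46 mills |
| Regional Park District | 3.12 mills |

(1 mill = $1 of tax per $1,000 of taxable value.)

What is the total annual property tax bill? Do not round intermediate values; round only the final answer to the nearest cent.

Assessed value = $2,297,100 × 0.57 = $1,309,347
Disabled-veteran exemption = min($61,000, 35% × $1,309,347) = min($61,000, $458,271.45) = $61,000 (dollar cap binds)
Taxable value = $1,309,347 − $13,100 − $61,000 = $1,235,247
City of Yardley: $1,235,247 × 0.0121 = $14,946.4887
Brackenridge County: $1,235,247 × 0.00446 = $5,509.20162
Regional Park District: $1,235,247 × 0.00312 = $3,853.97064
Total = $24,309.66096

$24,309.66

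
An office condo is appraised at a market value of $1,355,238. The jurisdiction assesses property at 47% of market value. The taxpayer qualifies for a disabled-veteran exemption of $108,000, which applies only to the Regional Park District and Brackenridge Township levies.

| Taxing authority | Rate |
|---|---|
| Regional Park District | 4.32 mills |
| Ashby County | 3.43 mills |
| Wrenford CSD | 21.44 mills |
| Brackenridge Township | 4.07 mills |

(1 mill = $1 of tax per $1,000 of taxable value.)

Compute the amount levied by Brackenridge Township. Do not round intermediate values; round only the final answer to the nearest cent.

Assessed value = $1,355,238 × 0.47 = $636,961.86
Brackenridge Township taxable value = $636,961.86 − $108,000 = $528,961.86
Brackenridge Township levy = $528,961.86 × 0.00407 = $2,152.8747702

$2,152.87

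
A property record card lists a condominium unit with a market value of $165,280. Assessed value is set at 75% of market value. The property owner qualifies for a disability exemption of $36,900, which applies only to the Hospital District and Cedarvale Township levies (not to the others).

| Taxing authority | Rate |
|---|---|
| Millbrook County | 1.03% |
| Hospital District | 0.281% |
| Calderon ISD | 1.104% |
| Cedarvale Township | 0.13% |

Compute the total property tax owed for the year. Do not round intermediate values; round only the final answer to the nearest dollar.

$3,003

Assessed value = $165,280 × 0.75 = $123,960
Millbrook County: $123,960 × 0.0103 = $1,276.788
Hospital District: ($123,960 − $36,900) × 0.00281 = $87,060 × 0.00281 = $244.6386
Calderon ISD: $123,960 × 0.01104 = $1,368.5184
Cedarvale Township: ($123,960 − $36,900) × 0.0013 = $87,060 × 0.0013 = $113.178
Total = $3,003.123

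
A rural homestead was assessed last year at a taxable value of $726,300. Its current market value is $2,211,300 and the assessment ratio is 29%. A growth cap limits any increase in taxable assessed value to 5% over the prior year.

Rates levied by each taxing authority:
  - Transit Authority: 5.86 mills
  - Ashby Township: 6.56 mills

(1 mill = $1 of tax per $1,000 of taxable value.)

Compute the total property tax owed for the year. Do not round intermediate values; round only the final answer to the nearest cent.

Uncapped assessed value = $2,211,300 × 0.29 = $641,277
Cap limit = $726,300 × 1.05 = $762,615
Taxable assessed value = min($641,277, $762,615) = $641,277 (cap does not bind)
Transit Authority: $641,277 × 0.00586 = $3,757.88322
Ashby Township: $641,277 × 0.00656 = $4,206.77712
Total = $7,964.66034

$7,964.66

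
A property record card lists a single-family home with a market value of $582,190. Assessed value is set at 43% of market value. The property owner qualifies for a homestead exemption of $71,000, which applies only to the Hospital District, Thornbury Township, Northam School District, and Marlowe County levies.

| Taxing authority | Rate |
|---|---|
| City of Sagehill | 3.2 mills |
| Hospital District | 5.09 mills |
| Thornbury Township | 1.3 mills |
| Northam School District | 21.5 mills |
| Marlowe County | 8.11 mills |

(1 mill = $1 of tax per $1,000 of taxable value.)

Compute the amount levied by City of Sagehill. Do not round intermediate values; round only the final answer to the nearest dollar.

Assessed value = $582,190 × 0.43 = $250,341.7
City of Sagehill taxable value = $250,341.7 (exemption does not apply)
City of Sagehill levy = $250,341.7 × 0.0032 = $801.09344

$801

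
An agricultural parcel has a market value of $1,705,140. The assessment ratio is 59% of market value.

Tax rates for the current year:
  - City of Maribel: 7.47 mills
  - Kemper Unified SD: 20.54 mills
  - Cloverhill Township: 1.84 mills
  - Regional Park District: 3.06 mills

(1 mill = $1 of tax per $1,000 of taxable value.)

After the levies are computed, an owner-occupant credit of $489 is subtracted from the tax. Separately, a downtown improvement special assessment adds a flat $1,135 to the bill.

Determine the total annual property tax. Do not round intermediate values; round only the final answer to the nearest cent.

$33,754.53

Assessed value = $1,705,140 × 0.59 = $1,006,032.6
City of Maribel: $1,006,032.6 × 0.00747 = $7,515.063522
Kemper Unified SD: $1,006,032.6 × 0.02054 = $20,663.909604
Cloverhill Township: $1,006,032.6 × 0.00184 = $1,851.099984
Regional Park District: $1,006,032.6 × 0.00306 = $3,078.459756
Levies subtotal = $33,108.532866
After credit = $33,108.532866 − $489 = $32,619.532866
Total = $32,619.532866 + $1,135 = $33,754.532866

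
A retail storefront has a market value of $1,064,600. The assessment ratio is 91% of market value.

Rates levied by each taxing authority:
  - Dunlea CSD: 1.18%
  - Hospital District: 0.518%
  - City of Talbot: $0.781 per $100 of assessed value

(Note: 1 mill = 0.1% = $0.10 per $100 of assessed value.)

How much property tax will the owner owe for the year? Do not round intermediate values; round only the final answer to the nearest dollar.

$24,016

Assessed value = $1,064,600 × 0.91 = $968,786
Dunlea CSD: $968,786 × 0.0118 = $11,431.6748
Hospital District: $968,786 × 0.00518 = $5,018.31148
City of Talbot: $968,786 × 0.00781 = $7,566.21866
Total = $24,016.20494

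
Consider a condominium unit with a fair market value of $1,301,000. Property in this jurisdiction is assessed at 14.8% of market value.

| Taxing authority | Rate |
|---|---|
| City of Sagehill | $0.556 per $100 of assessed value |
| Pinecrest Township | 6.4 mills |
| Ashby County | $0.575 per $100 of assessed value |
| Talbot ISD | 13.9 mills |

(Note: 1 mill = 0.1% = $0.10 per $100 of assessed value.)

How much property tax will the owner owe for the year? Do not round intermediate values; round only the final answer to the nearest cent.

Assessed value = $1,301,000 × 0.148 = $192,548
City of Sagehill: $192,548 × 0.00556 = $1,070.56688
Pinecrest Township: $192,548 × 0.0064 = $1,232.3072
Ashby County: $192,548 × 0.00575 = $1,107.151
Talbot ISD: $192,548 × 0.0139 = $2,676.4172
Total = $6,086.44228

$6,086.44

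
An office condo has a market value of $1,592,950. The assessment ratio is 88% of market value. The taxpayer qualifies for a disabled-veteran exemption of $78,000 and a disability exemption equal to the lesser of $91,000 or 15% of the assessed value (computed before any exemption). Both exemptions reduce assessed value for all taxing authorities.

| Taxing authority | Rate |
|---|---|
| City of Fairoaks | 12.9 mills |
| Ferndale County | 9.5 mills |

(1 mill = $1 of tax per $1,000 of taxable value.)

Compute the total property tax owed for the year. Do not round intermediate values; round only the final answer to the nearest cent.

Assessed value = $1,592,950 × 0.88 = $1,401,796
Disability exemption = min($91,000, 15% × $1,401,796) = min($91,000, $210,269.4) = $91,000 (dollar cap binds)
Taxable value = $1,401,796 − $78,000 − $91,000 = $1,232,796
City of Fairoaks: $1,232,796 × 0.0129 = $15,903.0684
Ferndale County: $1,232,796 × 0.0095 = $11,711.562
Total = $27,614.6304

$27,614.63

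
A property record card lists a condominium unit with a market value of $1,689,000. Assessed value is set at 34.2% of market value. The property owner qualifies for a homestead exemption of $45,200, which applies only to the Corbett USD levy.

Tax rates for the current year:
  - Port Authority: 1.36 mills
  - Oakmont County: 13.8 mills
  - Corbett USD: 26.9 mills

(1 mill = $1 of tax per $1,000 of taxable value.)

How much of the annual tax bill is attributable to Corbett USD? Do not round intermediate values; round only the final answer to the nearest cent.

$14,322.58

Assessed value = $1,689,000 × 0.342 = $577,638
Corbett USD taxable value = $577,638 − $45,200 = $532,438
Corbett USD levy = $532,438 × 0.0269 = $14,322.5822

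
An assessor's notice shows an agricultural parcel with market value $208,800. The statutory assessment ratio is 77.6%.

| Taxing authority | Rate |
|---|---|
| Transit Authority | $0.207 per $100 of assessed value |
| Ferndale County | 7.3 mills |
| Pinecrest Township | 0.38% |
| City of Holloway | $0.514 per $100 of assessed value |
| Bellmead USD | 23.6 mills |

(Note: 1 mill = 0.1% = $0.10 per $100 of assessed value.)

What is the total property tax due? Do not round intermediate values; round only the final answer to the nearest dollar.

Assessed value = $208,800 × 0.776 = $162,028.8
Transit Authority: $162,028.8 × 0.00207 = $335.399616
Ferndale County: $162,028.8 × 0.0073 = $1,182.81024
Pinecrest Township: $162,028.8 × 0.0038 = $615.70944
City of Holloway: $162,028.8 × 0.00514 = $832.828032
Bellmead USD: $162,028.8 × 0.0236 = $3,823.87968
Total = $6,790.627008

$6,791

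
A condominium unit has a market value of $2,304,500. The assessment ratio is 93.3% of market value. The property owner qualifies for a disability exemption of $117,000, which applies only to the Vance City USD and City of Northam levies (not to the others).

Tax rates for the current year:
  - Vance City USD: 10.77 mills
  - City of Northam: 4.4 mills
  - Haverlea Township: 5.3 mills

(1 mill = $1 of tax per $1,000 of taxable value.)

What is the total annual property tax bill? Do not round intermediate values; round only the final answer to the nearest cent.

Assessed value = $2,304,500 × 0.933 = $2,150,098.5
Vance City USD: ($2,150,098.5 − $117,000) × 0.01077 = $2,033,098.5 × 0.01077 = $21,896.470845
City of Northam: ($2,150,098.5 − $117,000) × 0.0044 = $2,033,098.5 × 0.0044 = $8,945.6334
Haverlea Township: $2,150,098.5 × 0.0053 = $11,395.52205
Total = $42,237.626295

$42,237.63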